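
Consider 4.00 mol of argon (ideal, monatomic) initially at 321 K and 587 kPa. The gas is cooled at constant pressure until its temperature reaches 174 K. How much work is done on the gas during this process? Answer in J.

4890 J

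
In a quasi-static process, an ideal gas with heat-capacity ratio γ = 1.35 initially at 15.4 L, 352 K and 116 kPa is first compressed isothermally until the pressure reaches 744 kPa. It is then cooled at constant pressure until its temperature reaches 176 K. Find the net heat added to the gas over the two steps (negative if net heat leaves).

-6770 J

n = P₁V₁/(RT₁) = 116×15.4/(8.314×352) = 0.610 mol.
Step 1 — Isothermal: T stays 352 K; PV = const ⇒ V₂ = 2.40 L, P₂ = 744 kPa.
ΔU = 0 (ideal gas, T constant).
W = nRT ln(V₂/V₁) = 0.610×8.314×352×ln(0.156) = -3320 J.
Q = ΔU + W = -3320 J.
State after step 1: P = 744 kPa, V = 2.40 L, T = 352 K.
Step 2 — Isobaric: P stays 744 kPa; V/T = const ⇒ T₂ = 176 K, V₂ = 1.20 L.
W = PΔV = 744×(1.20−2.40) kPa·L = -893 J.
ΔU = nCvΔT = 0.610×23.8×(176−352) = -2550 J.
Q = ΔU + W = nCpΔT = -3450 J.
Net over both steps: W = -4210 J, Q = -6770 J, ΔU = -2550 J.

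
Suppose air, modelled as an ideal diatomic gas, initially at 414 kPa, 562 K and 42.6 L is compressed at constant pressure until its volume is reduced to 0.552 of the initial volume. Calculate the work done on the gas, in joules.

n = P₁V₁/(RT₁) = 414×42.6/(8.314×562) = 3.77 mol.
Isobaric: P stays 414 kPa; V/T = const ⇒ T₂ = 310 K, V₂ = 23.5 L.
W = PΔV = 414×(23.5−42.6) kPa·L = -7900 J.
Work done on the gas = −W_by = 7900 J.

7900 J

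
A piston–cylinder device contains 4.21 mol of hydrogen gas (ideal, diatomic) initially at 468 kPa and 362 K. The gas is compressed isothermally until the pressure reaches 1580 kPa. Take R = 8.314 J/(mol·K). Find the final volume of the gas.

V₁ = nRT₁/P₁ = 4.21×8.314×362/468 = 27.1 L.
Isothermal: T stays 362 K; PV = const ⇒ V₂ = 8.02 L, P₂ = 1580 kPa.

8.02 L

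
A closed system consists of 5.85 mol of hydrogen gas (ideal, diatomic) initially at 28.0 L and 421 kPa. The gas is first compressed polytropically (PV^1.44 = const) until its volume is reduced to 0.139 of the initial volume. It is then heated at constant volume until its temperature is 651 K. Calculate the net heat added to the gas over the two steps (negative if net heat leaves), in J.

T₁ = P₁V₁/(nR) = 421×28.0/(5.85×8.314) = 242 K.
Step 1 — Polytropic n=1.44: T₂ = T₁(V₁/V₂)^(n−1) = 242×(7.19)^0.44 = 577 K; P₂ = P₁(V₁/V₂)^n = 7220 kPa.
W = (P₁V₁−P₂V₂)/(n−1) = (421×28.0−7220×3.89)/0.44 = -37000 J.
ΔU = nCvΔT = 5.85×20.8×(577−242) = 40700 J.
Q = ΔU + W = 3700 J.
State after step 1: P = 7220 kPa, V = 3.89 L, T = 577 K.
Step 2 — Isochoric: V stays 3.89 L; P/T = const ⇒ T₂ = 651 K, P₂ = 8140 kPa.
W = 0 (no volume change).
ΔU = nCvΔT = 5.85×20.8×(651−577) = 8940 J.
Q = ΔU = 8940 J.
Net over both steps: W = -37000 J, Q = 12600 J, ΔU = 49700 J.

12600 J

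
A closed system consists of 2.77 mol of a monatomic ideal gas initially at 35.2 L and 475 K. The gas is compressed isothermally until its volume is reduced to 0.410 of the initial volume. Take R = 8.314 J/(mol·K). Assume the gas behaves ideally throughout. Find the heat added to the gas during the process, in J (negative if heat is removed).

P₁ = nRT₁/V₁ = 2.77×8.314×475/35.2 = 311 kPa.
Isothermal: T stays 475 K; PV = const ⇒ V₂ = 14.4 L, P₂ = 758 kPa.
ΔU = 0 (ideal gas, T constant).
W = nRT ln(V₂/V₁) = 2.77×8.314×475×ln(0.410) = -9750 J.
Q = ΔU + W = -9750 J.

-9750 J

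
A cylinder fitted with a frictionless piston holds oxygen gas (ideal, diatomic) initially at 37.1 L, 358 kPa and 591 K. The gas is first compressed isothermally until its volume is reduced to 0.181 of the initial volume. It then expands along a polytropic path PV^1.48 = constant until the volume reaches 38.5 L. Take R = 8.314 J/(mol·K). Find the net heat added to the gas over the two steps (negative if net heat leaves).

n = P₁V₁/(RT₁) = 358×37.1/(8.314×591) = 2.70 mol.
Step 1 — Isothermal: T stays 591 K; PV = const ⇒ V₂ = 6.72 L, P₂ = 1980 kPa.
ΔU = 0 (ideal gas, T constant).
W = nRT ln(V₂/V₁) = 2.70×8.314×591×ln(0.181) = -22700 J.
Q = ΔU + W = -22700 J.
State after step 1: P = 1980 kPa, V = 6.72 L, T = 591 K.
Step 2 — Polytropic n=1.48: T₂ = T₁(V₁/V₂)^(n−1) = 591×(0.174)^0.48 = 256 K; P₂ = P₁(V₁/V₂)^n = 149 kPa.
W = (P₁V₁−P₂V₂)/(n−1) = (1980×6.72−149×38.5)/0.48 = 15700 J.
ΔU = nCvΔT = 2.70×20.8×(256−591) = -18800 J.
Q = ΔU + W = -3140 J.
Net over both steps: W = -7000 J, Q = -25800 J, ΔU = -18800 J.

-25800 J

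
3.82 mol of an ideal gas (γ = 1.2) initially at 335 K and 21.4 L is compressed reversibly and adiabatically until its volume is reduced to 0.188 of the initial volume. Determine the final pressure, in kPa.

3690 kPa

P₁ = nRT₁/V₁ = 3.82×8.314×335/21.4 = 497 kPa.
Adiabatic: TV^(γ−1) = const ⇒ T₂ = 335×(5.32)^0.200 = 468 K; PV^γ = const ⇒ P₂ = 3690 kPa.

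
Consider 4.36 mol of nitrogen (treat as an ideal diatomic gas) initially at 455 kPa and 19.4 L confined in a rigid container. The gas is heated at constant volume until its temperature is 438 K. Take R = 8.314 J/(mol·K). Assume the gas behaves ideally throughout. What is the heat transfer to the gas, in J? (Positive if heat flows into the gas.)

17600 J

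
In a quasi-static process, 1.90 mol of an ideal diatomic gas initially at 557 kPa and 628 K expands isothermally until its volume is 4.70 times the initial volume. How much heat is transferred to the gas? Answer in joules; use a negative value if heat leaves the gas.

V₁ = nRT₁/P₁ = 1.90×8.314×628/557 = 17.8 L.
Isothermal: T stays 628 K; PV = const ⇒ V₂ = 83.7 L, P₂ = 119 kPa.
ΔU = 0 (ideal gas, T constant).
W = nRT ln(V₂/V₁) = 1.90×8.314×628×ln(4.70) = 15400 J.
Q = ΔU + W = 15400 J.

15400 J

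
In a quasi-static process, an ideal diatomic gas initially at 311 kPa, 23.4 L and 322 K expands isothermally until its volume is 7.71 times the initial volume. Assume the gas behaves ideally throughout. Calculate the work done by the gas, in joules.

14900 J

n = P₁V₁/(RT₁) = 311×23.4/(8.314×322) = 2.72 mol.
Isothermal: T stays 322 K; PV = const ⇒ V₂ = 180 L, P₂ = 40.3 kPa.
W = nRT ln(V₂/V₁) = 2.72×8.314×322×ln(7.71) = 14900 J.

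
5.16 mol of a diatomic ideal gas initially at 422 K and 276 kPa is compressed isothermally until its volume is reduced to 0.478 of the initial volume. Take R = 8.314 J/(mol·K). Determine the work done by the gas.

V₁ = nRT₁/P₁ = 5.16×8.314×422/276 = 65.6 L.
Isothermal: T stays 422 K; PV = const ⇒ V₂ = 31.4 L, P₂ = 577 kPa.
W = nRT ln(V₂/V₁) = 5.16×8.314×422×ln(0.478) = -13400 J.

-13400 J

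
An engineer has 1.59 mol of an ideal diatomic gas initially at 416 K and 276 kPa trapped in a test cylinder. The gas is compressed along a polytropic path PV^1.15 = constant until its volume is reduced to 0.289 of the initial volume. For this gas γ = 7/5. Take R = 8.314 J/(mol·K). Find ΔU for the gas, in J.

V₁ = nRT₁/P₁ = 1.59×8.314×416/276 = 19.9 L.
Polytropic n=1.15: T₂ = T₁(V₁/V₂)^(n−1) = 416×(3.46)^0.15 = 501 K; P₂ = P₁(V₁/V₂)^n = 1150 kPa.
For an ideal gas ΔU = nCvΔT with Cv = (5/2)R = 20.8 J/(mol·K).
ΔU = 1.59×20.8×(501−416) = 2810 J.

2810 J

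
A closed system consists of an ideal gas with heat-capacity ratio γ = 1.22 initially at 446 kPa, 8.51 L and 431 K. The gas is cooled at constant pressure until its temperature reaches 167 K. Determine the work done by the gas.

-2320 J

n = P₁V₁/(RT₁) = 446×8.51/(8.314×431) = 1.06 mol.
Isobaric: P stays 446 kPa; V/T = const ⇒ T₂ = 167 K, V₂ = 3.30 L.
W = PΔV = 446×(3.30−8.51) kPa·L = -2320 J.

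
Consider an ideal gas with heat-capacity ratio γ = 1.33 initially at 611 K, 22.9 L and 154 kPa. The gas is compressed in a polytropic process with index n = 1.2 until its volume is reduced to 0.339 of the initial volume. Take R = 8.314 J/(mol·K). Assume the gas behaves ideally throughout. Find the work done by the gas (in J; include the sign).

-4260 J

n = P₁V₁/(RT₁) = 154×22.9/(8.314×611) = 0.694 mol.
Polytropic n=1.2: T₂ = T₁(V₁/V₂)^(n−1) = 611×(2.95)^0.20 = 759 K; P₂ = P₁(V₁/V₂)^n = 564 kPa.
W = (P₁V₁−P₂V₂)/(n−1) = (154×22.9−564×7.76)/0.20 = -4260 J.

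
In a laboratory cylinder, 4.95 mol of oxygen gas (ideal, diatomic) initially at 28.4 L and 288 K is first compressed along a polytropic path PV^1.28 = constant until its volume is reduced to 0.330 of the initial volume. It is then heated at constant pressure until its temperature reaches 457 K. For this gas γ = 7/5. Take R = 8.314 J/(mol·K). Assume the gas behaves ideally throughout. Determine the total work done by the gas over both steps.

-12800 J

P₁ = nRT₁/V₁ = 4.95×8.314×288/28.4 = 417 kPa.
Step 1 — Polytropic n=1.28: T₂ = T₁(V₁/V₂)^(n−1) = 288×(3.03)^0.28 = 393 K; P₂ = P₁(V₁/V₂)^n = 1730 kPa.
W = (P₁V₁−P₂V₂)/(n−1) = (417×28.4−1730×9.37)/0.28 = -15400 J.
ΔU = nCvΔT = 4.95×20.8×(393−288) = 10800 J.
Q = ΔU + W = -4620 J.
State after step 1: P = 1730 kPa, V = 9.37 L, T = 393 K.
Step 2 — Isobaric: P stays 1730 kPa; V/T = const ⇒ T₂ = 457 K, V₂ = 10.9 L.
W = PΔV = 1730×(10.9−9.37) kPa·L = 2640 J.
ΔU = nCvΔT = 4.95×20.8×(457−393) = 6600 J.
Q = ΔU + W = nCpΔT = 9240 J.
Net over both steps: W = -12800 J, Q = 4620 J, ΔU = 17400 J.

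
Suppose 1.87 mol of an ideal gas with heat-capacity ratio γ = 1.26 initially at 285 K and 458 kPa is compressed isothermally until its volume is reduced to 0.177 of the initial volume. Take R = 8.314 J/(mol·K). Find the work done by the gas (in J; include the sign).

V₁ = nRT₁/P₁ = 1.87×8.314×285/458 = 9.67 L.
Isothermal: T stays 285 K; PV = const ⇒ V₂ = 1.71 L, P₂ = 2590 kPa.
W = nRT ln(V₂/V₁) = 1.87×8.314×285×ln(0.177) = -7670 J.

-7670 J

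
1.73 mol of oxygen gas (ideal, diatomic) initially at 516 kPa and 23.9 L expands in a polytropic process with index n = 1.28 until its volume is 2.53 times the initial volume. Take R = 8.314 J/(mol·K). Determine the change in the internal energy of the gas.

-7060 J

T₁ = P₁V₁/(nR) = 516×23.9/(1.73×8.314) = 857 K.
Polytropic n=1.28: T₂ = T₁(V₁/V₂)^(n−1) = 857×(0.395)^0.28 = 661 K; P₂ = P₁(V₁/V₂)^n = 157 kPa.
For an ideal gas ΔU = nCvΔT with Cv = (5/2)R = 20.8 J/(mol·K).
ΔU = 1.73×20.8×(661−857) = -7060 J.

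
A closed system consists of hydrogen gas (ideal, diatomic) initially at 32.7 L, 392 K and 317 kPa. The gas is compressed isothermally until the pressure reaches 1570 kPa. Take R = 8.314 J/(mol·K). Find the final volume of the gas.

Isothermal: T stays 392 K; PV = const ⇒ V₂ = 6.60 L, P₂ = 1570 kPa.

6.60 L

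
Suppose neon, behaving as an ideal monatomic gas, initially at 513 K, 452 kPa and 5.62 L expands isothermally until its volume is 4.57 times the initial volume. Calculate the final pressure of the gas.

98.9 kPa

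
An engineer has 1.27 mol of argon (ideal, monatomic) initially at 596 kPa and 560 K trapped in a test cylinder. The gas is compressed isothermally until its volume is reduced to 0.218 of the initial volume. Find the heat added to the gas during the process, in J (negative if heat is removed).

-9010 J

V₁ = nRT₁/P₁ = 1.27×8.314×560/596 = 9.92 L.
Isothermal: T stays 560 K; PV = const ⇒ V₂ = 2.16 L, P₂ = 2730 kPa.
ΔU = 0 (ideal gas, T constant).
W = nRT ln(V₂/V₁) = 1.27×8.314×560×ln(0.218) = -9010 J.
Q = ΔU + W = -9010 J.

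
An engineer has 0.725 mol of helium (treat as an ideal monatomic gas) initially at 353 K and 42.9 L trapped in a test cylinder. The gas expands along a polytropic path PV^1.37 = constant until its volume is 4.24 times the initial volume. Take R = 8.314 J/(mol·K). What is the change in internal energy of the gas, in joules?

-1320 J

P₁ = nRT₁/V₁ = 0.725×8.314×353/42.9 = 49.6 kPa.
Polytropic n=1.37: T₂ = T₁(V₁/V₂)^(n−1) = 353×(0.236)^0.37 = 207 K; P₂ = P₁(V₁/V₂)^n = 6.85 kPa.
For an ideal gas ΔU = nCvΔT with Cv = (3/2)R = 12.5 J/(mol·K).
ΔU = 0.725×12.5×(207−353) = -1320 J.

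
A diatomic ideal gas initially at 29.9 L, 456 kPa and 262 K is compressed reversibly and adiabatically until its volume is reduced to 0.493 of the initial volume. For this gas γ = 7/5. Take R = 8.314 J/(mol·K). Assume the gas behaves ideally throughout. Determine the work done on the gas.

n = P₁V₁/(RT₁) = 456×29.9/(8.314×262) = 6.26 mol.
Adiabatic: TV^(γ−1) = const ⇒ T₂ = 262×(2.03)^0.400 = 348 K; PV^γ = const ⇒ P₂ = 1230 kPa.
ΔU = nCvΔT = 6.26×20.8×(348−262) = 11100 J.
Q = 0 for an adiabatic process, so W = −ΔU = -11100 J.
Work done on the gas = −W_by = 11100 J.

11100 J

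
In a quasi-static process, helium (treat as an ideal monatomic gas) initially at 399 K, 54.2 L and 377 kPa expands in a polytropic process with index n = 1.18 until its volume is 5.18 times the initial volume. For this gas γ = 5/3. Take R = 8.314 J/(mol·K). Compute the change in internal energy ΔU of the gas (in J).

-7850 J

n = P₁V₁/(RT₁) = 377×54.2/(8.314×399) = 6.16 mol.
Polytropic n=1.18: T₂ = T₁(V₁/V₂)^(n−1) = 399×(0.193)^0.18 = 297 K; P₂ = P₁(V₁/V₂)^n = 54.1 kPa.
For an ideal gas ΔU = nCvΔT with Cv = (3/2)R = 12.5 J/(mol·K).
ΔU = 6.16×12.5×(297−399) = -7850 J.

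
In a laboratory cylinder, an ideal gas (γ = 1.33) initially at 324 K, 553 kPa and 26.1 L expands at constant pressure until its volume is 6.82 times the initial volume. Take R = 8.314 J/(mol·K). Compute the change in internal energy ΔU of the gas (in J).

n = P₁V₁/(RT₁) = 553×26.1/(8.314×324) = 5.36 mol.
Isobaric: P stays 553 kPa; V/T = const ⇒ T₂ = 2210 K, V₂ = 178 L.
For an ideal gas ΔU = nCvΔT with Cv = R/(γ−1) = 25.2 J/(mol·K).
ΔU = 5.36×25.2×(2210−324) = 255000 J.

255000 J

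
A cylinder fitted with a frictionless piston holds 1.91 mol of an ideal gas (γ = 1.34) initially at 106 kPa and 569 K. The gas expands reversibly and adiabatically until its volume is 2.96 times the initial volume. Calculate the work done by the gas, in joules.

8200 J

V₁ = nRT₁/P₁ = 1.91×8.314×569/106 = 85.2 L.
Adiabatic: TV^(γ−1) = const ⇒ T₂ = 569×(0.338)^0.340 = 393 K; PV^γ = const ⇒ P₂ = 24.8 kPa.
ΔU = nCvΔT = 1.91×24.5×(393−569) = -8200 J.
Q = 0 for an adiabatic process, so W = −ΔU = 8200 J.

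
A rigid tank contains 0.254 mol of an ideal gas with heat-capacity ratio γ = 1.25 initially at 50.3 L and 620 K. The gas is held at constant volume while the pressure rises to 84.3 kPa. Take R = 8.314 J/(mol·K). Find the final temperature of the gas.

P₁ = nRT₁/V₁ = 0.254×8.314×620/50.3 = 26.0 kPa.
Isochoric: V stays 50.3 L; P/T = const ⇒ T₂ = 2010 K, P₂ = 84.3 kPa.

2010 K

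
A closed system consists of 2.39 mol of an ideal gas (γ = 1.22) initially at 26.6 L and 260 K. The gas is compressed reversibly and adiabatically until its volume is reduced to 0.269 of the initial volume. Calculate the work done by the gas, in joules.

P₁ = nRT₁/V₁ = 2.39×8.314×260/26.6 = 194 kPa.
Adiabatic: TV^(γ−1) = const ⇒ T₂ = 260×(3.72)^0.220 = 347 K; PV^γ = const ⇒ P₂ = 964 kPa.
ΔU = nCvΔT = 2.39×37.8×(347−260) = 7860 J.
Q = 0 for an adiabatic process, so W = −ΔU = -7860 J.

-7860 J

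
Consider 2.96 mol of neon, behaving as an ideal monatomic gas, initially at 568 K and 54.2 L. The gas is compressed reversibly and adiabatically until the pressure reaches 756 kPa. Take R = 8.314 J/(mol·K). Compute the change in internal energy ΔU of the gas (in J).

P₁ = nRT₁/V₁ = 2.96×8.314×568/54.2 = 258 kPa.
Adiabatic: T₂/T₁ = (P₂/P₁)^((γ−1)/γ) ⇒ T₂ = 568×(2.93)^0.400 = 873 K; V₂ = 28.4 L.
For an ideal gas ΔU = nCvΔT with Cv = (3/2)R = 12.5 J/(mol·K).
ΔU = 2.96×12.5×(873−568) = 11300 J.

11300 J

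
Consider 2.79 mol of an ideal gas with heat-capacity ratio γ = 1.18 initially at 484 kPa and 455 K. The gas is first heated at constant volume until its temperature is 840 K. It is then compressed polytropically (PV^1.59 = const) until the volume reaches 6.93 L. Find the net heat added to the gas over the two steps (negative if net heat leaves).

V₁ = nRT₁/P₁ = 2.79×8.314×455/484 = 21.8 L.
Step 1 — Isochoric: V stays 21.8 L; P/T = const ⇒ T₂ = 840 K, P₂ = 894 kPa.
W = 0 (no volume change).
ΔU = nCvΔT = 2.79×46.2×(840−455) = 49600 J.
Q = ΔU = 49600 J.
State after step 1: P = 894 kPa, V = 21.8 L, T = 840 K.
Step 2 — Polytropic n=1.59: T₂ = T₁(V₁/V₂)^(n−1) = 840×(3.15)^0.59 = 1650 K; P₂ = P₁(V₁/V₂)^n = 5530 kPa.
W = (P₁V₁−P₂V₂)/(n−1) = (894×21.8−5530×6.93)/0.59 = -31900 J.
ΔU = nCvΔT = 2.79×46.2×(1650−840) = 105000 J.
Q = ΔU + W = 72700 J.
Net over both steps: W = -31900 J, Q = 122000 J, ΔU = 154000 J.

122000 J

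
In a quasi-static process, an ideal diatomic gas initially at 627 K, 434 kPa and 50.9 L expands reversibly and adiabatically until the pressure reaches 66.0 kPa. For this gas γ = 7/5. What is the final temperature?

Adiabatic: T₂/T₁ = (P₂/P₁)^((γ−1)/γ) ⇒ T₂ = 627×(0.152)^0.286 = 366 K; V₂ = 195 L.

366 K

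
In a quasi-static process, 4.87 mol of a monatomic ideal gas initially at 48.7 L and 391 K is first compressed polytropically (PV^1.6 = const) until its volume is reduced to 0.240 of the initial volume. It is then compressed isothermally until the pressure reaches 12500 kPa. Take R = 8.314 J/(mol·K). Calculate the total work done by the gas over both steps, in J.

-86700 J

P₁ = nRT₁/V₁ = 4.87×8.314×391/48.7 = 325 kPa.
Step 1 — Polytropic n=1.6: T₂ = T₁(V₁/V₂)^(n−1) = 391×(4.17)^0.60 = 921 K; P₂ = P₁(V₁/V₂)^n = 3190 kPa.
W = (P₁V₁−P₂V₂)/(n−1) = (325×48.7−3190×11.7)/0.60 = -35700 J.
ΔU = nCvΔT = 4.87×12.5×(921−391) = 32200 J.
Q = ΔU + W = -3570 J.
State after step 1: P = 3190 kPa, V = 11.7 L, T = 921 K.
Step 2 — Isothermal: T stays 921 K; PV = const ⇒ V₂ = 2.98 L, P₂ = 12500 kPa.
ΔU = 0 (ideal gas, T constant).
W = nRT ln(V₂/V₁) = 4.87×8.314×921×ln(0.255) = -50900 J.
Q = ΔU + W = -50900 J.
Net over both steps: W = -86700 J, Q = -54500 J, ΔU = 32200 J.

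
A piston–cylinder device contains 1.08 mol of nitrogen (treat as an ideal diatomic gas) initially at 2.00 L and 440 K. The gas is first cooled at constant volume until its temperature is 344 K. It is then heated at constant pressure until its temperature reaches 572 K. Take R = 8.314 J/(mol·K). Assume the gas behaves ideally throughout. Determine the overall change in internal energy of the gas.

2960 J

P₁ = nRT₁/V₁ = 1.08×8.314×440/2.00 = 1980 kPa.
Step 1 — Isochoric: V stays 2.00 L; P/T = const ⇒ T₂ = 344 K, P₂ = 1540 kPa.
W = 0 (no volume change).
ΔU = nCvΔT = 1.08×20.8×(344−440) = -2150 J.
Q = ΔU = -2150 J.
State after step 1: P = 1540 kPa, V = 2.00 L, T = 344 K.
Step 2 — Isobaric: P stays 1540 kPa; V/T = const ⇒ T₂ = 572 K, V₂ = 3.33 L.
W = PΔV = 1540×(3.33−2.00) kPa·L = 2050 J.
ΔU = nCvΔT = 1.08×20.8×(572−344) = 5120 J.
Q = ΔU + W = nCpΔT = 7170 J.
Net over both steps: W = 2050 J, Q = 5010 J, ΔU = 2960 J.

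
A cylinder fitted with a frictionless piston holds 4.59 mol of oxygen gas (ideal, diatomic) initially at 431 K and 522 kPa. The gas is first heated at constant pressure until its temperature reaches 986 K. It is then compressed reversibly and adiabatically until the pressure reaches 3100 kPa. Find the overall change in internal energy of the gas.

115000 J

V₁ = nRT₁/P₁ = 4.59×8.314×431/522 = 31.5 L.
Step 1 — Isobaric: P stays 522 kPa; V/T = const ⇒ T₂ = 986 K, V₂ = 72.1 L.
W = PΔV = 522×(72.1−31.5) kPa·L = 21200 J.
ΔU = nCvΔT = 4.59×20.8×(986−431) = 52900 J.
Q = ΔU + W = nCpΔT = 74100 J.
State after step 1: P = 522 kPa, V = 72.1 L, T = 986 K.
Step 2 — Adiabatic: T₂/T₁ = (P₂/P₁)^((γ−1)/γ) ⇒ T₂ = 986×(5.94)^0.286 = 1640 K; V₂ = 20.2 L.
ΔU = nCvΔT = 4.59×20.8×(1640−986) = 62400 J.
Q = 0 for an adiabatic process, so W = −ΔU = -62400 J.
Net over both steps: W = -41200 J, Q = 74100 J, ΔU = 115000 J.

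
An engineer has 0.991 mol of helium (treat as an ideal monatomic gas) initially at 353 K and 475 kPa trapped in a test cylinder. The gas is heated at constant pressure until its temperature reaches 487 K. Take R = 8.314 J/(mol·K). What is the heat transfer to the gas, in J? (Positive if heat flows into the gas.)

V₁ = nRT₁/P₁ = 0.991×8.314×353/475 = 6.12 L.
Isobaric: P stays 475 kPa; V/T = const ⇒ T₂ = 487 K, V₂ = 8.45 L.
W = PΔV = 475×(8.45−6.12) kPa·L = 1100 J.
ΔU = nCvΔT = 0.991×12.5×(487−353) = 1660 J.
Q = ΔU + W = nCpΔT = 2760 J.

2760 J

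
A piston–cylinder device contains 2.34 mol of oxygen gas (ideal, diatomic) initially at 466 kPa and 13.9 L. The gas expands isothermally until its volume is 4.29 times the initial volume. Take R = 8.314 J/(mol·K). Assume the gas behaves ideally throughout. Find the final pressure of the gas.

T₁ = P₁V₁/(nR) = 466×13.9/(2.34×8.314) = 333 K.
Isothermal: T stays 333 K; PV = const ⇒ V₂ = 59.6 L, P₂ = 109 kPa.

109 kPa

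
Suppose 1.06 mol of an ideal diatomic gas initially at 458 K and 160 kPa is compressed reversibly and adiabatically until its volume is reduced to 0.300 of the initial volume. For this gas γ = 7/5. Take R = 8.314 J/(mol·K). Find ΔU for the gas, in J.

6240 J

V₁ = nRT₁/P₁ = 1.06×8.314×458/160 = 25.2 L.
Adiabatic: TV^(γ−1) = const ⇒ T₂ = 458×(3.33)^0.400 = 741 K; PV^γ = const ⇒ P₂ = 863 kPa.
For an ideal gas ΔU = nCvΔT with Cv = (5/2)R = 20.8 J/(mol·K).
ΔU = 1.06×20.8×(741−458) = 6240 J.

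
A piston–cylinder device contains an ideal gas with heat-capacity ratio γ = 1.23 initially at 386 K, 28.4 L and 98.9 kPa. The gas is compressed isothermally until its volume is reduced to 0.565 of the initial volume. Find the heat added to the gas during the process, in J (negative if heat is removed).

-1600 J

n = P₁V₁/(RT₁) = 98.9×28.4/(8.314×386) = 0.875 mol.
Isothermal: T stays 386 K; PV = const ⇒ V₂ = 16.0 L, P₂ = 175 kPa.
ΔU = 0 (ideal gas, T constant).
W = nRT ln(V₂/V₁) = 0.875×8.314×386×ln(0.565) = -1600 J.
Q = ΔU + W = -1600 J.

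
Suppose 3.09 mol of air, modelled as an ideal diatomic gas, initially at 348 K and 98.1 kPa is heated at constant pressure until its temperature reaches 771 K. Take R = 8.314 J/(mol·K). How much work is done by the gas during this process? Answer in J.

10900 J

V₁ = nRT₁/P₁ = 3.09×8.314×348/98.1 = 91.1 L.
Isobaric: P stays 98.1 kPa; V/T = const ⇒ T₂ = 771 K, V₂ = 202 L.
W = PΔV = 98.1×(202−91.1) kPa·L = 10900 J.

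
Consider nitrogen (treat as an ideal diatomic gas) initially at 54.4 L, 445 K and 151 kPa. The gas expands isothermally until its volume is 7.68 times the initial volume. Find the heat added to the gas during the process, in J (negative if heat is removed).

n = P₁V₁/(RT₁) = 151×54.4/(8.314×445) = 2.22 mol.
Isothermal: T stays 445 K; PV = const ⇒ V₂ = 418 L, P₂ = 19.7 kPa.
ΔU = 0 (ideal gas, T constant).
W = nRT ln(V₂/V₁) = 2.22×8.314×445×ln(7.68) = 16700 J.
Q = ΔU + W = 16700 J.

16700 J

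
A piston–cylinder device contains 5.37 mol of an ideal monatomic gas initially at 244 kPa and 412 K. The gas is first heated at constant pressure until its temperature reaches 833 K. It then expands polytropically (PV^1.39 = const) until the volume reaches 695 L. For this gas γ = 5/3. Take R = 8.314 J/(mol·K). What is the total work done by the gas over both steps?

61400 J

V₁ = nRT₁/P₁ = 5.37×8.314×412/244 = 75.4 L.
Step 1 — Isobaric: P stays 244 kPa; V/T = const ⇒ T₂ = 833 K, V₂ = 152 L.
W = PΔV = 244×(152−75.4) kPa·L = 18800 J.
ΔU = nCvΔT = 5.37×12.5×(833−412) = 28200 J.
Q = ΔU + W = nCpΔT = 47000 J.
State after step 1: P = 244 kPa, V = 152 L, T = 833 K.
Step 2 — Polytropic n=1.39: T₂ = T₁(V₁/V₂)^(n−1) = 833×(0.219)^0.39 = 461 K; P₂ = P₁(V₁/V₂)^n = 29.6 kPa.
W = (P₁V₁−P₂V₂)/(n−1) = (244×152−29.6×695)/0.39 = 42600 J.
ΔU = nCvΔT = 5.37×12.5×(461−833) = -24900 J.
Q = ΔU + W = 17700 J.
Net over both steps: W = 61400 J, Q = 64700 J, ΔU = 3280 J.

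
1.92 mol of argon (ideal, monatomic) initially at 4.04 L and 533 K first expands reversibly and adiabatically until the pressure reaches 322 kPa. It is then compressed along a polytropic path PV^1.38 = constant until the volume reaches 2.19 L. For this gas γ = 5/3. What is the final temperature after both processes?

487 K

P₁ = nRT₁/V₁ = 1.92×8.314×533/4.04 = 2110 kPa.
Step 1 — Adiabatic: T₂/T₁ = (P₂/P₁)^((γ−1)/γ) ⇒ T₂ = 533×(0.153)^0.400 = 251 K; V₂ = 12.5 L.
ΔU = nCvΔT = 1.92×12.5×(251−533) = -6740 J.
Q = 0 for an adiabatic process, so W = −ΔU = 6740 J.
State after step 1: P = 322 kPa, V = 12.5 L, T = 251 K.
Step 2 — Polytropic n=1.38: T₂ = T₁(V₁/V₂)^(n−1) = 251×(5.69)^0.38 = 487 K; P₂ = P₁(V₁/V₂)^n = 3550 kPa.
W = (P₁V₁−P₂V₂)/(n−1) = (322×12.5−3550×2.19)/0.38 = -9890 J.
ΔU = nCvΔT = 1.92×12.5×(487−251) = 5640 J.
Q = ΔU + W = -4250 J.
Net over both steps: W = -3150 J, Q = -4250 J, ΔU = -1100 J.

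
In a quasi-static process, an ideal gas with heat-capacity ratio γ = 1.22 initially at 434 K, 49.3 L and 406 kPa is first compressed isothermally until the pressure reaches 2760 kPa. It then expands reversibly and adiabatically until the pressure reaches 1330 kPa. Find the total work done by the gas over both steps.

-27100 J

n = P₁V₁/(RT₁) = 406×49.3/(8.314×434) = 5.55 mol.
Step 1 — Isothermal: T stays 434 K; PV = const ⇒ V₂ = 7.25 L, P₂ = 2760 kPa.
ΔU = 0 (ideal gas, T constant).
W = nRT ln(V₂/V₁) = 5.55×8.314×434×ln(0.147) = -38400 J.
Q = ΔU + W = -38400 J.
State after step 1: P = 2760 kPa, V = 7.25 L, T = 434 K.
Step 2 — Adiabatic: T₂/T₁ = (P₂/P₁)^((γ−1)/γ) ⇒ T₂ = 434×(0.482)^0.180 = 380 K; V₂ = 13.2 L.
ΔU = nCvΔT = 5.55×37.8×(380−434) = -11200 J.
Q = 0 for an adiabatic process, so W = −ΔU = 11200 J.
Net over both steps: W = -27100 J, Q = -38400 J, ΔU = -11200 J.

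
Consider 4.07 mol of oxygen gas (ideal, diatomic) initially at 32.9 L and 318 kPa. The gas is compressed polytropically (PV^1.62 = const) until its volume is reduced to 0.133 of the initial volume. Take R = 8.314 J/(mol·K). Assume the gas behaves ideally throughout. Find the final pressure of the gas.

8350 kPa

T₁ = P₁V₁/(nR) = 318×32.9/(4.07×8.314) = 309 K.
Polytropic n=1.62: T₂ = T₁(V₁/V₂)^(n−1) = 309×(7.52)^0.62 = 1080 K; P₂ = P₁(V₁/V₂)^n = 8350 kPa.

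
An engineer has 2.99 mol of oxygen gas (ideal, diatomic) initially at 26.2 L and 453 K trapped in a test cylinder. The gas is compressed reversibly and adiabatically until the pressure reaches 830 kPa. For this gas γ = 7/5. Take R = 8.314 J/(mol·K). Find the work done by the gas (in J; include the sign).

-5820 J

P₁ = nRT₁/V₁ = 2.99×8.314×453/26.2 = 430 kPa.
Adiabatic: T₂/T₁ = (P₂/P₁)^((γ−1)/γ) ⇒ T₂ = 453×(1.93)^0.286 = 547 K; V₂ = 16.4 L.
ΔU = nCvΔT = 2.99×20.8×(547−453) = 5820 J.
Q = 0 for an adiabatic process, so W = −ΔU = -5820 J.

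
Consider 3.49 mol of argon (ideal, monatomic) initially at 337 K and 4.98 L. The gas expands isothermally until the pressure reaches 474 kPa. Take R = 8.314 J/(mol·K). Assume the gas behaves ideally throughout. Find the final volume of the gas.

20.6 L

P₁ = nRT₁/V₁ = 3.49×8.314×337/4.98 = 1960 kPa.
Isothermal: T stays 337 K; PV = const ⇒ V₂ = 20.6 L, P₂ = 474 kPa.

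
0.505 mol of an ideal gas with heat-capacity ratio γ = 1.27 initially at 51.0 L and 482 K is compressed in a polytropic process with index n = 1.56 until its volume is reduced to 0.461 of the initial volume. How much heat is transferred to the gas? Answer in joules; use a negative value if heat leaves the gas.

2110 J

P₁ = nRT₁/V₁ = 0.505×8.314×482/51.0 = 39.7 kPa.
Polytropic n=1.56: T₂ = T₁(V₁/V₂)^(n−1) = 482×(2.17)^0.56 = 744 K; P₂ = P₁(V₁/V₂)^n = 133 kPa.
W = (P₁V₁−P₂V₂)/(n−1) = (39.7×51.0−133×23.5)/0.56 = -1960 J.
ΔU = nCvΔT = 0.505×30.8×(744−482) = 4070 J.
Q = ΔU + W = 2110 J.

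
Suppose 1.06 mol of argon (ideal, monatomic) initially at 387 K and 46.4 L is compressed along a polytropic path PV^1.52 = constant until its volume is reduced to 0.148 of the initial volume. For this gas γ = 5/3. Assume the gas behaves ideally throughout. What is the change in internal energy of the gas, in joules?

P₁ = nRT₁/V₁ = 1.06×8.314×387/46.4 = 73.5 kPa.
Polytropic n=1.52: T₂ = T₁(V₁/V₂)^(n−1) = 387×(6.76)^0.52 = 1050 K; P₂ = P₁(V₁/V₂)^n = 1340 kPa.
For an ideal gas ΔU = nCvΔT with Cv = (3/2)R = 12.5 J/(mol·K).
ΔU = 1.06×12.5×(1050−387) = 8700 J.

8700 J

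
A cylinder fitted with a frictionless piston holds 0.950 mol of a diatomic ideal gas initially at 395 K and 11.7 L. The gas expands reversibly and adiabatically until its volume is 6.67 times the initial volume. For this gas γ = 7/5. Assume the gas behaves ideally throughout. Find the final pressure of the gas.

18.7 kPa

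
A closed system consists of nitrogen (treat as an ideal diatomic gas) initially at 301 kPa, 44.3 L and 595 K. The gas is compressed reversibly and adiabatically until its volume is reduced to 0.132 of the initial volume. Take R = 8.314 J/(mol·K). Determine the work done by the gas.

-41600 J

n = P₁V₁/(RT₁) = 301×44.3/(8.314×595) = 2.70 mol.
Adiabatic: TV^(γ−1) = const ⇒ T₂ = 595×(7.58)^0.400 = 1340 K; PV^γ = const ⇒ P₂ = 5130 kPa.
ΔU = nCvΔT = 2.70×20.8×(1340−595) = 41600 J.
Q = 0 for an adiabatic process, so W = −ΔU = -41600 J.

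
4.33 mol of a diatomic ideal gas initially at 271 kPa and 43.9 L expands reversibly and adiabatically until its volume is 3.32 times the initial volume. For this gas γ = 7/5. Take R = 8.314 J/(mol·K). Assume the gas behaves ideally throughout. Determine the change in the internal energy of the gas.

-11300 J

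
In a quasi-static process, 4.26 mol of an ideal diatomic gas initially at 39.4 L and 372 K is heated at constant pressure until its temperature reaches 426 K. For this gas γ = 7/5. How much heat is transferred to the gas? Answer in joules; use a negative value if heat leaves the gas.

6690 J

P₁ = nRT₁/V₁ = 4.26×8.314×372/39.4 = 334 kPa.
Isobaric: P stays 334 kPa; V/T = const ⇒ T₂ = 426 K, V₂ = 45.1 L.
W = PΔV = 334×(45.1−39.4) kPa·L = 1910 J.
ΔU = nCvΔT = 4.26×20.8×(426−372) = 4780 J.
Q = ΔU + W = nCpΔT = 6690 J.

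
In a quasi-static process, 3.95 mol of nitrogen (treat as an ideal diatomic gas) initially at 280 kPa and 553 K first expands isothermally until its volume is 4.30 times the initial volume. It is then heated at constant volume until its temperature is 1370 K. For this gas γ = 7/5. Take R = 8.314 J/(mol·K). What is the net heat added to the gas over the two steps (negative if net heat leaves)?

93600 J

V₁ = nRT₁/P₁ = 3.95×8.314×553/280 = 64.9 L.
Step 1 — Isothermal: T stays 553 K; PV = const ⇒ V₂ = 279 L, P₂ = 65.1 kPa.
ΔU = 0 (ideal gas, T constant).
W = nRT ln(V₂/V₁) = 3.95×8.314×553×ln(4.30) = 26500 J.
Q = ΔU + W = 26500 J.
State after step 1: P = 65.1 kPa, V = 279 L, T = 553 K.
Step 2 — Isochoric: V stays 279 L; P/T = const ⇒ T₂ = 1370 K, P₂ = 161 kPa.
W = 0 (no volume change).
ΔU = nCvΔT = 3.95×20.8×(1370−553) = 67100 J.
Q = ΔU = 67100 J.
Net over both steps: W = 26500 J, Q = 93600 J, ΔU = 67100 J.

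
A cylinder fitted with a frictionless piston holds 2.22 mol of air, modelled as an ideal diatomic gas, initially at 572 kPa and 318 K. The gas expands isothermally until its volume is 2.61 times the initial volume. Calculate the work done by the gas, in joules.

V₁ = nRT₁/P₁ = 2.22×8.314×318/572 = 10.3 L.
Isothermal: T stays 318 K; PV = const ⇒ V₂ = 26.8 L, P₂ = 219 kPa.
W = nRT ln(V₂/V₁) = 2.22×8.314×318×ln(2.61) = 5630 J.

5630 J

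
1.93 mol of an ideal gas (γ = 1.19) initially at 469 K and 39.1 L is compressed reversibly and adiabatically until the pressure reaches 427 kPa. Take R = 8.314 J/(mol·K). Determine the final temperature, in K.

533 K

P₁ = nRT₁/V₁ = 1.93×8.314×469/39.1 = 192 kPa.
Adiabatic: T₂/T₁ = (P₂/P₁)^((γ−1)/γ) ⇒ T₂ = 469×(2.22)^0.160 = 533 K; V₂ = 20.0 L.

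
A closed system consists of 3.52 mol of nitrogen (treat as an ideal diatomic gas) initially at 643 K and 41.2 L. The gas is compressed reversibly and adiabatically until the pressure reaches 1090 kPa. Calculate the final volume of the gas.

P₁ = nRT₁/V₁ = 3.52×8.314×643/41.2 = 457 kPa.
Adiabatic: T₂/T₁ = (P₂/P₁)^((γ−1)/γ) ⇒ T₂ = 643×(2.39)^0.286 = 824 K; V₂ = 22.1 L.

22.1 L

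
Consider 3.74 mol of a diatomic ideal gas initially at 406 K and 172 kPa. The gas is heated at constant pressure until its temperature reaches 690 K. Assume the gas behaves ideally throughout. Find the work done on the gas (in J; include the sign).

-8830 J

V₁ = nRT₁/P₁ = 3.74×8.314×406/172 = 73.4 L.
Isobaric: P stays 172 kPa; V/T = const ⇒ T₂ = 690 K, V₂ = 125 L.
W = PΔV = 172×(125−73.4) kPa·L = 8830 J.
Work done on the gas = −W_by = -8830 J.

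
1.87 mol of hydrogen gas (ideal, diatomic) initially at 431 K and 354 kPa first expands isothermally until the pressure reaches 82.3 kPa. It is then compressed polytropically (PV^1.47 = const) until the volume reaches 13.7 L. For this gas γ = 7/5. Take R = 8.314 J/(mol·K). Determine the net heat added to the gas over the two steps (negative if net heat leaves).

13000 J

V₁ = nRT₁/P₁ = 1.87×8.314×431/354 = 18.9 L.
Step 1 — Isothermal: T stays 431 K; PV = const ⇒ V₂ = 81.4 L, P₂ = 82.3 kPa.
ΔU = 0 (ideal gas, T constant).
W = nRT ln(V₂/V₁) = 1.87×8.314×431×ln(4.30) = 9780 J.
Q = ΔU + W = 9780 J.
State after step 1: P = 82.3 kPa, V = 81.4 L, T = 431 K.
Step 2 — Polytropic n=1.47: T₂ = T₁(V₁/V₂)^(n−1) = 431×(5.94)^0.47 = 996 K; P₂ = P₁(V₁/V₂)^n = 1130 kPa.
W = (P₁V₁−P₂V₂)/(n−1) = (82.3×81.4−1130×13.7)/0.47 = -18700 J.
ΔU = nCvΔT = 1.87×20.8×(996−431) = 22000 J.
Q = ΔU + W = 3270 J.
Net over both steps: W = -8910 J, Q = 13000 J, ΔU = 22000 J.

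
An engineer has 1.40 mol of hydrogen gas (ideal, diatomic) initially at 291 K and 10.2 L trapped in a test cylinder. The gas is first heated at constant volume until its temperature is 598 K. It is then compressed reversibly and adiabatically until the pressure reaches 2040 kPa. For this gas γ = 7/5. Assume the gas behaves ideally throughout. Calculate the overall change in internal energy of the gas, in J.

15300 J

P₁ = nRT₁/V₁ = 1.40×8.314×291/10.2 = 332 kPa.
Step 1 — Isochoric: V stays 10.2 L; P/T = const ⇒ T₂ = 598 K, P₂ = 682 kPa.
W = 0 (no volume change).
ΔU = nCvΔT = 1.40×20.8×(598−291) = 8930 J.
Q = ΔU = 8930 J.
State after step 1: P = 682 kPa, V = 10.2 L, T = 598 K.
Step 2 — Adiabatic: T₂/T₁ = (P₂/P₁)^((γ−1)/γ) ⇒ T₂ = 598×(2.99)^0.286 = 818 K; V₂ = 4.67 L.
ΔU = nCvΔT = 1.40×20.8×(818−598) = 6390 J.
Q = 0 for an adiabatic process, so W = −ΔU = -6390 J.
Net over both steps: W = -6390 J, Q = 8930 J, ΔU = 15300 J.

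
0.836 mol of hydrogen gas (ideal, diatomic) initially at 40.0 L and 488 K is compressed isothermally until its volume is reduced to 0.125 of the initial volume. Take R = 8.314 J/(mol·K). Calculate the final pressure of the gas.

678 kPa

P₁ = nRT₁/V₁ = 0.836×8.314×488/40.0 = 84.8 kPa.
Isothermal: T stays 488 K; PV = const ⇒ V₂ = 5.00 L, P₂ = 678 kPa.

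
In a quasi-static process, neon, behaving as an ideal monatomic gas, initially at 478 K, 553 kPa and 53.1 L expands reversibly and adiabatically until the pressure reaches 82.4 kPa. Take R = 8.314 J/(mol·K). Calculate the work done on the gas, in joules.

n = P₁V₁/(RT₁) = 553×53.1/(8.314×478) = 7.39 mol.
Adiabatic: T₂/T₁ = (P₂/P₁)^((γ−1)/γ) ⇒ T₂ = 478×(0.149)^0.400 = 223 K; V₂ = 166 L.
ΔU = nCvΔT = 7.39×12.5×(223−478) = -23500 J.
Q = 0 for an adiabatic process, so W = −ΔU = 23500 J.
Work done on the gas = −W_by = -23500 J.

-23500 J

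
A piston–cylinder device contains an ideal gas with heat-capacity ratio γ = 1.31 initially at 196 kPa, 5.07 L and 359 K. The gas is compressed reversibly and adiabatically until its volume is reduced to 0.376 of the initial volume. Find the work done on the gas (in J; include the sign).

1140 J

n = P₁V₁/(RT₁) = 196×5.07/(8.314×359) = 0.333 mol.
Adiabatic: TV^(γ−1) = const ⇒ T₂ = 359×(2.66)^0.310 = 486 K; PV^γ = const ⇒ P₂ = 706 kPa.
ΔU = nCvΔT = 0.333×26.8×(486−359) = 1140 J.
Q = 0 for an adiabatic process, so W = −ΔU = -1140 J.
Work done on the gas = −W_by = 1140 J.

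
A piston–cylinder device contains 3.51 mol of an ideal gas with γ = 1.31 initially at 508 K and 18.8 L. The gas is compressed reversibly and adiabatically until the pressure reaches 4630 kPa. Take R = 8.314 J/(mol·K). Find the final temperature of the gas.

772 K

P₁ = nRT₁/V₁ = 3.51×8.314×508/18.8 = 789 kPa.
Adiabatic: T₂/T₁ = (P₂/P₁)^((γ−1)/γ) ⇒ T₂ = 508×(5.87)^0.237 = 772 K; V₂ = 4.87 L.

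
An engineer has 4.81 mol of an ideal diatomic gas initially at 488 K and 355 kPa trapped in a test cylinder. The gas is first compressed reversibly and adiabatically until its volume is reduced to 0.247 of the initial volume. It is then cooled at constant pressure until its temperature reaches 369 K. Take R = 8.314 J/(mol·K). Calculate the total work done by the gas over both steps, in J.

-56000 J

V₁ = nRT₁/P₁ = 4.81×8.314×488/355 = 55.0 L.
Step 1 — Adiabatic: TV^(γ−1) = const ⇒ T₂ = 488×(4.05)^0.400 = 854 K; PV^γ = const ⇒ P₂ = 2510 kPa.
ΔU = nCvΔT = 4.81×20.8×(854−488) = 36600 J.
Q = 0 for an adiabatic process, so W = −ΔU = -36600 J.
State after step 1: P = 2510 kPa, V = 13.6 L, T = 854 K.
Step 2 — Isobaric: P stays 2510 kPa; V/T = const ⇒ T₂ = 369 K, V₂ = 5.87 L.
W = PΔV = 2510×(5.87−13.6) kPa·L = -19400 J.
ΔU = nCvΔT = 4.81×20.8×(369−854) = -48500 J.
Q = ΔU + W = nCpΔT = -67900 J.
Net over both steps: W = -56000 J, Q = -67900 J, ΔU = -11900 J.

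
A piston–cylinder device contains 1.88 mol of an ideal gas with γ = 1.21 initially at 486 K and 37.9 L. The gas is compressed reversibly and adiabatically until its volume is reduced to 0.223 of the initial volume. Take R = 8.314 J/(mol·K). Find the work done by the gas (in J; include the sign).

-13400 J

P₁ = nRT₁/V₁ = 1.88×8.314×486/37.9 = 200 kPa.
Adiabatic: TV^(γ−1) = const ⇒ T₂ = 486×(4.48)^0.210 = 666 K; PV^γ = const ⇒ P₂ = 1230 kPa.
ΔU = nCvΔT = 1.88×39.6×(666−486) = 13400 J.
Q = 0 for an adiabatic process, so W = −ΔU = -13400 J.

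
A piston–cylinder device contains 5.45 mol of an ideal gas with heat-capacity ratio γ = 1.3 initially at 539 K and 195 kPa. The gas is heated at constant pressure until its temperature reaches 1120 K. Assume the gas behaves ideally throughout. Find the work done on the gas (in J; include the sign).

-26300 J

V₁ = nRT₁/P₁ = 5.45×8.314×539/195 = 125 L.
Isobaric: P stays 195 kPa; V/T = const ⇒ T₂ = 1120 K, V₂ = 260 L.
W = PΔV = 195×(260−125) kPa·L = 26300 J.
Work done on the gas = −W_by = -26300 J.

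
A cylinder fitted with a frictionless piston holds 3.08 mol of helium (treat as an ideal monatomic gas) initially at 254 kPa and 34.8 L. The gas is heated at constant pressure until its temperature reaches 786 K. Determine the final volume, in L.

79.2 L

T₁ = P₁V₁/(nR) = 254×34.8/(3.08×8.314) = 345 K.
Isobaric: P stays 254 kPa; V/T = const ⇒ T₂ = 786 K, V₂ = 79.2 L.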